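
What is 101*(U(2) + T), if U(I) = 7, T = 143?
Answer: 15150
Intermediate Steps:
101*(U(2) + T) = 101*(7 + 143) = 101*150 = 15150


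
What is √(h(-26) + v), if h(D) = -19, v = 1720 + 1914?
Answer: √3615 ≈ 60.125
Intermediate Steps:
v = 3634
√(h(-26) + v) = √(-19 + 3634) = √3615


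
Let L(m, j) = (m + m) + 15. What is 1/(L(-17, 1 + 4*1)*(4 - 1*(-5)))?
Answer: -1/171 ≈ -0.0058480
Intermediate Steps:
L(m, j) = 15 + 2*m (L(m, j) = 2*m + 15 = 15 + 2*m)
1/(L(-17, 1 + 4*1)*(4 - 1*(-5))) = 1/((15 + 2*(-17))*(4 - 1*(-5))) = 1/((15 - 34)*(4 + 5)) = 1/(-19*9) = 1/(-171) = -1/171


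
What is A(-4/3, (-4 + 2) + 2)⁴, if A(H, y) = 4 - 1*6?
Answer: 16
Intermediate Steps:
A(H, y) = -2 (A(H, y) = 4 - 6 = -2)
A(-4/3, (-4 + 2) + 2)⁴ = (-2)⁴ = 16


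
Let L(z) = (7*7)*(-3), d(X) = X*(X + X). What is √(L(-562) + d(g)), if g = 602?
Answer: 7*√14789 ≈ 851.27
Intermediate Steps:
d(X) = 2*X² (d(X) = X*(2*X) = 2*X²)
L(z) = -147 (L(z) = 49*(-3) = -147)
√(L(-562) + d(g)) = √(-147 + 2*602²) = √(-147 + 2*362404) = √(-147 + 724808) = √724661 = 7*√14789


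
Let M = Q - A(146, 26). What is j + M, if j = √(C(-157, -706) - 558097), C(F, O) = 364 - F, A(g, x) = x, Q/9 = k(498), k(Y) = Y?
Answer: 4456 + 2*I*√139394 ≈ 4456.0 + 746.71*I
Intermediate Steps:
Q = 4482 (Q = 9*498 = 4482)
j = 2*I*√139394 (j = √((364 - 1*(-157)) - 558097) = √((364 + 157) - 558097) = √(521 - 558097) = √(-557576) = 2*I*√139394 ≈ 746.71*I)
M = 4456 (M = 4482 - 1*26 = 4482 - 26 = 4456)
j + M = 2*I*√139394 + 4456 = 4456 + 2*I*√139394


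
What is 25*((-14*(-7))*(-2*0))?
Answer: 0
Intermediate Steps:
25*((-14*(-7))*(-2*0)) = 25*(98*0) = 25*0 = 0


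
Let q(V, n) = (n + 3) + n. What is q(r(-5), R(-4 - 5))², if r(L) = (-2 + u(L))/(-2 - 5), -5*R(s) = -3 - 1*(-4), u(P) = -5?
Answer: 169/25 ≈ 6.7600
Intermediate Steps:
R(s) = -⅕ (R(s) = -(-3 - 1*(-4))/5 = -(-3 + 4)/5 = -⅕*1 = -⅕)
r(L) = 1 (r(L) = (-2 - 5)/(-2 - 5) = -7/(-7) = -7*(-⅐) = 1)
q(V, n) = 3 + 2*n (q(V, n) = (3 + n) + n = 3 + 2*n)
q(r(-5), R(-4 - 5))² = (3 + 2*(-⅕))² = (3 - ⅖)² = (13/5)² = 169/25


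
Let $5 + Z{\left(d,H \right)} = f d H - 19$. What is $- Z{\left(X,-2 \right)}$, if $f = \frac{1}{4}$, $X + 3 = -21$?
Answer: $12$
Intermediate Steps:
$X = -24$ ($X = -3 - 21 = -24$)
$f = \frac{1}{4} \approx 0.25$
$Z{\left(d,H \right)} = -24 + \frac{H d}{4}$ ($Z{\left(d,H \right)} = -5 + \left(\frac{d}{4} H - 19\right) = -5 + \left(\frac{H d}{4} - 19\right) = -5 + \left(-19 + \frac{H d}{4}\right) = -24 + \frac{H d}{4}$)
$- Z{\left(X,-2 \right)} = - (-24 + \frac{1}{4} \left(-2\right) \left(-24\right)) = - (-24 + 12) = \left(-1\right) \left(-12\right) = 12$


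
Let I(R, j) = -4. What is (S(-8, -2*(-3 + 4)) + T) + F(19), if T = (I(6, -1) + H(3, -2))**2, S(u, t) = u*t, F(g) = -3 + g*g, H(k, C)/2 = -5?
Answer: 570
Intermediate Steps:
H(k, C) = -10 (H(k, C) = 2*(-5) = -10)
F(g) = -3 + g**2
S(u, t) = t*u
T = 196 (T = (-4 - 10)**2 = (-14)**2 = 196)
(S(-8, -2*(-3 + 4)) + T) + F(19) = (-2*(-3 + 4)*(-8) + 196) + (-3 + 19**2) = (-2*1*(-8) + 196) + (-3 + 361) = (-2*(-8) + 196) + 358 = (16 + 196) + 358 = 212 + 358 = 570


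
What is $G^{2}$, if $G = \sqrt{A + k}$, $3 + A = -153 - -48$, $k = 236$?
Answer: $128$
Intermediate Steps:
$A = -108$ ($A = -3 - 105 = -108$)
$G = 8 \sqrt{2}$ ($G = \sqrt{-108 + 236} = \sqrt{128} = 8 \sqrt{2} \approx 11.314$)
$G^{2} = \left(8 \sqrt{2}\right)^{2} = 128$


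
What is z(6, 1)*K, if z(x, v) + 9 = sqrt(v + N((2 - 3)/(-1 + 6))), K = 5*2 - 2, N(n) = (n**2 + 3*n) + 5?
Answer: -72 + 16*sqrt(34)/5 ≈ -53.341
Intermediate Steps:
N(n) = 5 + n**2 + 3*n
K = 8 (K = 10 - 2 = 8)
z(x, v) = -9 + sqrt(111/25 + v) (z(x, v) = -9 + sqrt(v + (5 + ((2 - 3)/(-1 + 6))**2 + 3*((2 - 3)/(-1 + 6)))) = -9 + sqrt(v + (5 + (-1/5)**2 + 3*(-1/5))) = -9 + sqrt(v + (5 + 1/25 - 3/5)) = -9 + sqrt(v + 111/25) = -9 + sqrt(111/25 + v))
z(6, 1)*K = (-9 + sqrt(111 + 25*1)/5)*8 = (-9 + sqrt(111 + 25)/5)*8 = (-9 + sqrt(136)/5)*8 = (-9 + (2*sqrt(34))/5)*8 = (-9 + 2*sqrt(34)/5)*8 = -72 + 16*sqrt(34)/5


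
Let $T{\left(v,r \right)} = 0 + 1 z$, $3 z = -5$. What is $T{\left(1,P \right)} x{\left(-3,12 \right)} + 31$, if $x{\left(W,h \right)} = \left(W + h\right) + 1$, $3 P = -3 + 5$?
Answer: $\frac{43}{3} \approx 14.333$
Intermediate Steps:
$P = \frac{2}{3}$ ($P = \frac{-3 + 5}{3} = \frac{1}{3} \cdot 2 = \frac{2}{3} \approx 0.66667$)
$z = - \frac{5}{3}$ ($z = \frac{1}{3} \left(-5\right) = - \frac{5}{3} \approx -1.6667$)
$x{\left(W,h \right)} = 1 + W + h$
$T{\left(v,r \right)} = - \frac{5}{3}$ ($T{\left(v,r \right)} = 0 + 1 \left(- \frac{5}{3}\right) = 0 - \frac{5}{3} = - \frac{5}{3}$)
$T{\left(1,P \right)} x{\left(-3,12 \right)} + 31 = - \frac{5 \left(1 - 3 + 12\right)}{3} + 31 = \left(- \frac{5}{3}\right) 10 + 31 = - \frac{50}{3} + 31 = \frac{43}{3}$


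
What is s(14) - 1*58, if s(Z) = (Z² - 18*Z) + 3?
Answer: -111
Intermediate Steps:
s(Z) = 3 + Z² - 18*Z
s(14) - 1*58 = (3 + 14² - 18*14) - 1*58 = (3 + 196 - 252) - 58 = -53 - 58 = -111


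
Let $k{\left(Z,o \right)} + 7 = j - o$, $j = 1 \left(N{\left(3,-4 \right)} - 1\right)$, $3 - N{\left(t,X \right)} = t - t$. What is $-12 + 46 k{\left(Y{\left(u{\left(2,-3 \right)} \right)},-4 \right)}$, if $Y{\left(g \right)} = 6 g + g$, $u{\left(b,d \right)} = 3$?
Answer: $-58$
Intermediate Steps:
$N{\left(t,X \right)} = 3$ ($N{\left(t,X \right)} = 3 - \left(t - t\right) = 3 - 0 = 3 + 0 = 3$)
$Y{\left(g \right)} = 7 g$
$j = 2$ ($j = 1 \left(3 - 1\right) = 1 \cdot 2 = 2$)
$k{\left(Z,o \right)} = -5 - o$ ($k{\left(Z,o \right)} = -7 - \left(-2 + o\right) = -5 - o$)
$-12 + 46 k{\left(Y{\left(u{\left(2,-3 \right)} \right)},-4 \right)} = -12 + 46 \left(-5 - -4\right) = -12 + 46 \left(-5 + 4\right) = -12 + 46 \left(-1\right) = -12 - 46 = -58$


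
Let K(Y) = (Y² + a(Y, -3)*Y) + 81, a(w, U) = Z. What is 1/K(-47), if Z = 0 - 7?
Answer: 1/2619 ≈ 0.00038183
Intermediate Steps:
Z = -7
a(w, U) = -7
K(Y) = 81 + Y² - 7*Y (K(Y) = (Y² - 7*Y) + 81 = 81 + Y² - 7*Y)
1/K(-47) = 1/(81 + (-47)² - 7*(-47)) = 1/(81 + 2209 + 329) = 1/2619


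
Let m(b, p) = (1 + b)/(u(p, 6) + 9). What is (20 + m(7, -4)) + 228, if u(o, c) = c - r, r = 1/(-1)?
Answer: 497/2 ≈ 248.50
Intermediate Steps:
r = -1
u(o, c) = 1 + c (u(o, c) = c - 1*(-1) = c + 1 = 1 + c)
m(b, p) = 1/16 + b/16 (m(b, p) = (1 + b)/((1 + 6) + 9) = (1 + b)/(7 + 9) = (1 + b)/16 = (1 + b)*(1/16) = 1/16 + b/16)
(20 + m(7, -4)) + 228 = (20 + (1/16 + (1/16)*7)) + 228 = (20 + (1/16 + 7/16)) + 228 = (20 + ½) + 228 = 41/2 + 228 = 497/2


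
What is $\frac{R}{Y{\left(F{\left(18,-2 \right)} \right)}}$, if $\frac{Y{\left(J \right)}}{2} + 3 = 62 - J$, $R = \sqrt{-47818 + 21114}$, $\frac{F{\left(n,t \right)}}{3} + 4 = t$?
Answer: $\frac{2 i \sqrt{1669}}{77} \approx 1.0611 i$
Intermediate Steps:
$F{\left(n,t \right)} = -12 + 3 t$
$R = 4 i \sqrt{1669}$ ($R = \sqrt{-26704} = 4 i \sqrt{1669} \approx 163.41 i$)
$Y{\left(J \right)} = 118 - 2 J$ ($Y{\left(J \right)} = -6 + 2 \left(62 - J\right) = -6 - \left(-124 + 2 J\right) = 118 - 2 J$)
$\frac{R}{Y{\left(F{\left(18,-2 \right)} \right)}} = \frac{4 i \sqrt{1669}}{118 - 2 \left(-12 + 3 \left(-2\right)\right)} = \frac{4 i \sqrt{1669}}{118 - 2 \left(-12 - 6\right)} = \frac{4 i \sqrt{1669}}{118 - -36} = \frac{4 i \sqrt{1669}}{118 + 36} = \frac{4 i \sqrt{1669}}{154} = 4 i \sqrt{1669} \cdot \frac{1}{154} = \frac{2 i \sqrt{1669}}{77}$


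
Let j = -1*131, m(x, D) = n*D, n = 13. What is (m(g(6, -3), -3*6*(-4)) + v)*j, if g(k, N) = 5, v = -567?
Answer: -48339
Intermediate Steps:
m(x, D) = 13*D
j = -131
(m(g(6, -3), -3*6*(-4)) + v)*j = (13*(-3*6*(-4)) - 567)*(-131) = (13*(-18*(-4)) - 567)*(-131) = (13*72 - 567)*(-131) = (936 - 567)*(-131) = 369*(-131) = -48339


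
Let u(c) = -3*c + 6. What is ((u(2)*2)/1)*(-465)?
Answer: 0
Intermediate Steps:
u(c) = 6 - 3*c
((u(2)*2)/1)*(-465) = (((6 - 3*2)*2)/1)*(-465) = (((6 - 6)*2)*1)*(-465) = ((0*2)*1)*(-465) = (0*1)*(-465) = 0*(-465) = 0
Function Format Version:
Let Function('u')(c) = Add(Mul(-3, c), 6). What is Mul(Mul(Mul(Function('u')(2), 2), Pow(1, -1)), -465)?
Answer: 0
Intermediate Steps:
Function('u')(c) = Add(6, Mul(-3, c))
Mul(Mul(Mul(Function('u')(2), 2), Pow(1, -1)), -465) = Mul(Mul(Mul(Add(6, Mul(-3, 2)), 2), Pow(1, -1)), -465) = Mul(Mul(Mul(Add(6, -6), 2), 1), -465) = Mul(Mul(Mul(0, 2), 1), -465) = Mul(Mul(0, 1), -465) = Mul(0, -465) = 0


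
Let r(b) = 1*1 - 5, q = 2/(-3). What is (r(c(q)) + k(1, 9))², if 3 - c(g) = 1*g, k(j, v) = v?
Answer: 25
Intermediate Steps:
q = -⅔ (q = 2*(-⅓) = -⅔ ≈ -0.66667)
c(g) = 3 - g
r(b) = -4 (r(b) = 1 - 5 = -4)
(r(c(q)) + k(1, 9))² = (-4 + 9)² = 5² = 25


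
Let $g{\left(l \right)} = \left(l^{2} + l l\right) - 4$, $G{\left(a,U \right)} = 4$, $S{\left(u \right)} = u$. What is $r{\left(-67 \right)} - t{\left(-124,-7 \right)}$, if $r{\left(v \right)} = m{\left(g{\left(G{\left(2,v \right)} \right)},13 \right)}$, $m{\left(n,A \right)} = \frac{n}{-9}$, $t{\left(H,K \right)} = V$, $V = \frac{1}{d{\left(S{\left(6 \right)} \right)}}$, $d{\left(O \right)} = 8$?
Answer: $- \frac{233}{72} \approx -3.2361$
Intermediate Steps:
$V = \frac{1}{8} \approx 0.125$
$g{\left(l \right)} = -4 + 2 l^{2}$ ($g{\left(l \right)} = \left(l^{2} + l^{2}\right) - 4 = 2 l^{2} - 4 = -4 + 2 l^{2}$)
$t{\left(H,K \right)} = \frac{1}{8}$
$m{\left(n,A \right)} = - \frac{n}{9}$ ($m{\left(n,A \right)} = n \left(- \frac{1}{9}\right) = - \frac{n}{9}$)
$r{\left(v \right)} = - \frac{28}{9}$ ($r{\left(v \right)} = - \frac{-4 + 2 \cdot 4^{2}}{9} = - \frac{-4 + 2 \cdot 16}{9} = - \frac{-4 + 32}{9} = \left(- \frac{1}{9}\right) 28 = - \frac{28}{9}$)
$r{\left(-67 \right)} - t{\left(-124,-7 \right)} = - \frac{28}{9} - \frac{1}{8} = - \frac{233}{72}$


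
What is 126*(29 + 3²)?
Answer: 4788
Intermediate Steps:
126*(29 + 3²) = 126*(29 + 9) = 126*38 = 4788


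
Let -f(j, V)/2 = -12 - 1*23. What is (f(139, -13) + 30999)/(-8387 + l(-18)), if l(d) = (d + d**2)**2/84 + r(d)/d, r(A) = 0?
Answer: -217483/50906 ≈ -4.2722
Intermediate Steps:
f(j, V) = 70 (f(j, V) = -2*(-12 - 1*23) = -2*(-12 - 23) = -2*(-35) = 70)
l(d) = (d + d**2)**2/84 (l(d) = (d + d**2)**2/84 + 0/d = (d + d**2)**2*(1/84) + 0 = (d + d**2)**2/84 + 0 = (d + d**2)**2/84)
(f(139, -13) + 30999)/(-8387 + l(-18)) = (70 + 30999)/(-8387 + (1/84)*(-18)**2*(1 - 18)**2) = 31069/(-8387 + (1/84)*324*(-17)**2) = 31069/(-8387 + (1/84)*324*289) = 31069/(-8387 + 7803/7) = 31069/(-50906/7) = 31069*(-7/50906) = -217483/50906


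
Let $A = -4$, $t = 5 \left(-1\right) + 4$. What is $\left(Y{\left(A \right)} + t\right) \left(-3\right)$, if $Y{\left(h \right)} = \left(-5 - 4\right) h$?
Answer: $-105$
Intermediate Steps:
$t = -1$ ($t = -5 + 4 = -1$)
$Y{\left(h \right)} = - 9 h$
$\left(Y{\left(A \right)} + t\right) \left(-3\right) = \left(\left(-9\right) \left(-4\right) - 1\right) \left(-3\right) = \left(36 - 1\right) \left(-3\right) = 35 \left(-3\right) = -105$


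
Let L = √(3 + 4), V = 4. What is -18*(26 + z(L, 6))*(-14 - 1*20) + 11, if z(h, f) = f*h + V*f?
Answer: 30611 + 3672*√7 ≈ 40326.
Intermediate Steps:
L = √7 ≈ 2.6458
z(h, f) = 4*f + f*h (z(h, f) = f*h + 4*f = 4*f + f*h)
-18*(26 + z(L, 6))*(-14 - 1*20) + 11 = -18*(26 + 6*(4 + √7))*(-14 - 1*20) + 11 = -18*(26 + (24 + 6*√7))*(-14 - 20) + 11 = -18*(50 + 6*√7)*(-34) + 11 = -18*(-1700 - 204*√7) + 11 = (30600 + 3672*√7) + 11 = 30611 + 3672*√7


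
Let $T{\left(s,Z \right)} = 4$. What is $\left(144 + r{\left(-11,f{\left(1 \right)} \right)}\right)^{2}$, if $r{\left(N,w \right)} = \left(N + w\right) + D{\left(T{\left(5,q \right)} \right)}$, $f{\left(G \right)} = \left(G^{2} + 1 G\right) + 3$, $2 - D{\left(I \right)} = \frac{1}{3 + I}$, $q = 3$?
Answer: $\frac{958441}{49} \approx 19560.0$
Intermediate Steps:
$D{\left(I \right)} = 2 - \frac{1}{3 + I}$
$f{\left(G \right)} = 3 + G + G^{2}$ ($f{\left(G \right)} = \left(G^{2} + G\right) + 3 = \left(G + G^{2}\right) + 3 = 3 + G + G^{2}$)
$r{\left(N,w \right)} = \frac{13}{7} + N + w$ ($r{\left(N,w \right)} = \left(N + w\right) + \frac{5 + 2 \cdot 4}{3 + 4} = \left(N + w\right) + \frac{5 + 8}{7} = \left(N + w\right) + \frac{1}{7} \cdot 13 = \left(N + w\right) + \frac{13}{7} = \frac{13}{7} + N + w$)
$\left(144 + r{\left(-11,f{\left(1 \right)} \right)}\right)^{2} = \left(144 + \left(\frac{13}{7} - 11 + \left(3 + 1 + 1^{2}\right)\right)\right)^{2} = \left(144 + \left(\frac{13}{7} - 11 + \left(3 + 1 + 1\right)\right)\right)^{2} = \left(144 + \left(\frac{13}{7} - 11 + 5\right)\right)^{2} = \left(144 - \frac{29}{7}\right)^{2} = \left(\frac{979}{7}\right)^{2} = \frac{958441}{49}$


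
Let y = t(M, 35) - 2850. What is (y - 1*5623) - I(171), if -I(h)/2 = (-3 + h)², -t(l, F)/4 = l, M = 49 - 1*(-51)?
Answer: 47575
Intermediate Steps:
M = 100 (M = 49 + 51 = 100)
t(l, F) = -4*l
y = -3250 (y = -4*100 - 2850 = -400 - 2850 = -3250)
I(h) = -2*(-3 + h)²
(y - 1*5623) - I(171) = (-3250 - 1*5623) - (-2)*(-3 + 171)² = (-3250 - 5623) - (-2)*168² = -8873 - (-2)*28224 = -8873 - 1*(-56448) = -8873 + 56448 = 47575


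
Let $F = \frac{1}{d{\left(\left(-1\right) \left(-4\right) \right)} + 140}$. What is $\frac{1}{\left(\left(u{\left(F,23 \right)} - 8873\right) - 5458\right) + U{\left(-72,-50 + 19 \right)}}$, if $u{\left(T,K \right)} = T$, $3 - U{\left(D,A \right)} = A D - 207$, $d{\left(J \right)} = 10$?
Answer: $- \frac{150}{2452949} \approx -6.1151 \cdot 10^{-5}$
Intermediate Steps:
$U{\left(D,A \right)} = 210 - A D$ ($U{\left(D,A \right)} = 3 - \left(A D - 207\right) = 3 - \left(-207 + A D\right) = 210 - A D$)
$F = \frac{1}{150}$ ($F = \frac{1}{10 + 140} = \frac{1}{150} \approx 0.0066667$)
$\frac{1}{\left(\left(u{\left(F,23 \right)} - 8873\right) - 5458\right) + U{\left(-72,-50 + 19 \right)}} = \frac{1}{\left(\left(\frac{1}{150} - 8873\right) - 5458\right) + \left(210 - \left(-50 + 19\right) \left(-72\right)\right)} = \frac{1}{\left(- \frac{1330949}{150} - 5458\right) + \left(210 - \left(-31\right) \left(-72\right)\right)} = \frac{1}{- \frac{2149649}{150} + \left(210 - 2232\right)} = \frac{1}{- \frac{2149649}{150} - 2022} = \frac{1}{- \frac{2452949}{150}} = - \frac{150}{2452949}$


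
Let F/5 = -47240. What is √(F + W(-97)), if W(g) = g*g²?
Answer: I*√1148873 ≈ 1071.9*I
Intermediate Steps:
W(g) = g³
F = -236200 (F = 5*(-47240) = -236200)
√(F + W(-97)) = √(-236200 + (-97)³) = √(-236200 - 912673) = √(-1148873) = I*√1148873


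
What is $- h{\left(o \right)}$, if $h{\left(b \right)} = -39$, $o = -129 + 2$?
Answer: $39$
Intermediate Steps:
$o = -127$
$- h{\left(o \right)} = \left(-1\right) \left(-39\right) = 39$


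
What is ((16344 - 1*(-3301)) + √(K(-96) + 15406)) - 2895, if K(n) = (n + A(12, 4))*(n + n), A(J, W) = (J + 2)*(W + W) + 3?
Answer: 16750 + √11758 ≈ 16858.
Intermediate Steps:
A(J, W) = 3 + 2*W*(2 + J) (A(J, W) = (2 + J)*(2*W) + 3 = 2*W*(2 + J) + 3 = 3 + 2*W*(2 + J))
K(n) = 2*n*(115 + n) (K(n) = (n + (3 + 4*4 + 2*12*4))*(n + n) = (n + (3 + 16 + 96))*(2*n) = (n + 115)*(2*n) = (115 + n)*(2*n) = 2*n*(115 + n))
((16344 - 1*(-3301)) + √(K(-96) + 15406)) - 2895 = ((16344 - 1*(-3301)) + √(2*(-96)*(115 - 96) + 15406)) - 2895 = ((16344 + 3301) + √(2*(-96)*19 + 15406)) - 2895 = (19645 + √(-3648 + 15406)) - 2895 = (19645 + √11758) - 2895 = 16750 + √11758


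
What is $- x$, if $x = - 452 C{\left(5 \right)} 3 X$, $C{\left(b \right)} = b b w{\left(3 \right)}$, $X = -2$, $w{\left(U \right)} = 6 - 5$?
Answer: $-67800$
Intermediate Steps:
$w{\left(U \right)} = 1$ ($w{\left(U \right)} = 6 - 5 = 1$)
$C{\left(b \right)} = b^{2}$ ($C{\left(b \right)} = b b 1 = b^{2} \cdot 1 = b^{2}$)
$x = 67800$ ($x = - 452 \cdot 5^{2} \cdot 3 \left(-2\right) = - 452 \cdot 25 \cdot 3 \left(-2\right) = - 452 \cdot 75 \left(-2\right) = \left(-452\right) \left(-150\right) = 67800$)
$- x = \left(-1\right) 67800 = -67800$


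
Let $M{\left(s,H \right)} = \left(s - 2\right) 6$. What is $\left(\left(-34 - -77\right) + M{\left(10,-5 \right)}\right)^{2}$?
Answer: $8281$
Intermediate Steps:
$M{\left(s,H \right)} = -12 + 6 s$ ($M{\left(s,H \right)} = \left(-2 + s\right) 6 = -12 + 6 s$)
$\left(\left(-34 - -77\right) + M{\left(10,-5 \right)}\right)^{2} = \left(\left(-34 - -77\right) + \left(-12 + 6 \cdot 10\right)\right)^{2} = \left(\left(-34 + 77\right) + \left(-12 + 60\right)\right)^{2} = \left(43 + 48\right)^{2} = 91^{2} = 8281$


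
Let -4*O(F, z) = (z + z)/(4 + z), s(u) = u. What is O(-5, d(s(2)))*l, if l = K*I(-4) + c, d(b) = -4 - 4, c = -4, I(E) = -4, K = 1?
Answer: 8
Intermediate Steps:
d(b) = -8
O(F, z) = -z/(2*(4 + z)) (O(F, z) = -(z + z)/(4*(4 + z)) = -2*z/(4*(4 + z)) = -z/(2*(4 + z)))
l = -8 (l = 1*(-4) - 4 = -4 - 4 = -8)
O(-5, d(s(2)))*l = -1*(-8)/(8 + 2*(-8))*(-8) = -1*(-8)/(8 - 16)*(-8) = -1*(-8)/(-8)*(-8) = -1*(-8)*(-1/8)*(-8) = -1*(-8) = 8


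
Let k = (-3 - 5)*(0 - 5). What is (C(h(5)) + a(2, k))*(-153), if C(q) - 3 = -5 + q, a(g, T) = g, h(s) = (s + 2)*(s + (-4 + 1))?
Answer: -2142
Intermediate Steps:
h(s) = (-3 + s)*(2 + s) (h(s) = (2 + s)*(s - 3) = (2 + s)*(-3 + s) = (-3 + s)*(2 + s))
k = 40 (k = -8*(-5) = 40)
C(q) = -2 + q (C(q) = 3 + (-5 + q) = -2 + q)
(C(h(5)) + a(2, k))*(-153) = ((-2 + (-6 + 5² - 1*5)) + 2)*(-153) = ((-2 + (-6 + 25 - 5)) + 2)*(-153) = ((-2 + 14) + 2)*(-153) = (12 + 2)*(-153) = 14*(-153) = -2142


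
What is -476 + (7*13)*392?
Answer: 35196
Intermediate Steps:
-476 + (7*13)*392 = -476 + 91*392 = -476 + 35672 = 35196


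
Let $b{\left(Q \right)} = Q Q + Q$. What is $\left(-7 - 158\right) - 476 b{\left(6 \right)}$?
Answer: $-20157$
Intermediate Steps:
$b{\left(Q \right)} = Q + Q^{2}$ ($b{\left(Q \right)} = Q^{2} + Q = Q + Q^{2}$)
$\left(-7 - 158\right) - 476 b{\left(6 \right)} = \left(-7 - 158\right) - 476 \cdot 6 \left(1 + 6\right) = \left(-7 - 158\right) - 476 \cdot 6 \cdot 7 = -165 - 19992 = -20157$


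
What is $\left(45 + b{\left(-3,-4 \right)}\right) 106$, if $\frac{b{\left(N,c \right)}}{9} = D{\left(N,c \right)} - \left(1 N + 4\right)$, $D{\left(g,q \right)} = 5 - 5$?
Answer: $3816$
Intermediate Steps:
$D{\left(g,q \right)} = 0$
$b{\left(N,c \right)} = -36 - 9 N$ ($b{\left(N,c \right)} = 9 \left(0 - \left(1 N + 4\right)\right) = 9 \left(0 - \left(N + 4\right)\right) = 9 \left(0 - \left(4 + N\right)\right) = 9 \left(-4 - N\right) = -36 - 9 N$)
$\left(45 + b{\left(-3,-4 \right)}\right) 106 = \left(45 - 9\right) 106 = 36 \cdot 106 = 3816$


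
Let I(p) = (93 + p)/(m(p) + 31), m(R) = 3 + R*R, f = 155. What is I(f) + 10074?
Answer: 242370614/24059 ≈ 10074.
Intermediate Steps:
m(R) = 3 + R²
I(p) = (93 + p)/(34 + p²) (I(p) = (93 + p)/((3 + p²) + 31) = (93 + p)/(34 + p²))
I(f) + 10074 = (93 + 155)/(34 + 155²) + 10074 = 248/(34 + 24025) + 10074 = 248/24059 + 10074 = 242370614/24059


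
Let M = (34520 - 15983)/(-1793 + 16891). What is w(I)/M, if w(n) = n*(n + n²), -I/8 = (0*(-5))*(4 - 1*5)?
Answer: 0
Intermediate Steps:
M = 18537/15098 ≈ 1.2278
I = 0 (I = -8*0*(-5)*(4 - 1*5) = -0*(4 - 5) = -0*(-1) = -8*0 = 0)
w(I)/M = (0²*(1 + 0))/(18537/15098) = (0*1)*(15098/18537) = 0*(15098/18537) = 0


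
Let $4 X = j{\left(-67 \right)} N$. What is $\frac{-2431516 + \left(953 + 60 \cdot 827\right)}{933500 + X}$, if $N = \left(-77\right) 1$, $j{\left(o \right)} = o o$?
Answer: $- \frac{9523772}{3388347} \approx -2.8107$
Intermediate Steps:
$j{\left(o \right)} = o^{2}$
$N = -77$
$X = - \frac{345653}{4}$ ($X = \frac{\left(-67\right)^{2} \left(-77\right)}{4} = \frac{4489 \left(-77\right)}{4} = \frac{1}{4} \left(-345653\right) = - \frac{345653}{4} \approx -86413.0$)
$\frac{-2431516 + \left(953 + 60 \cdot 827\right)}{933500 + X} = \frac{-2431516 + \left(953 + 60 \cdot 827\right)}{933500 - \frac{345653}{4}} = \frac{-2431516 + \left(953 + 49620\right)}{\frac{3388347}{4}} = \left(-2431516 + 50573\right) \frac{4}{3388347} = \left(-2380943\right) \frac{4}{3388347} = - \frac{9523772}{3388347}$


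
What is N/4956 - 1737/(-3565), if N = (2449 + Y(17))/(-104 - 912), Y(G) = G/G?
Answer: 624112493/1282202160 ≈ 0.48675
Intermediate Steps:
Y(G) = 1
N = -1225/508 (N = (2449 + 1)/(-104 - 912) = 2450/(-1016) = 2450*(-1/1016) = -1225/508 ≈ -2.4114)
N/4956 - 1737/(-3565) = -1225/508/4956 - 1737/(-3565) = -1225/508*1/4956 - 1737*(-1/3565) = -175/359664 + 1737/3565 = 624112493/1282202160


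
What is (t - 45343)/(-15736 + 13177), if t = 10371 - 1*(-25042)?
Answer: 3310/853 ≈ 3.8804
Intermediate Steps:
t = 35413 (t = 10371 + 25042 = 35413)
(t - 45343)/(-15736 + 13177) = (35413 - 45343)/(-15736 + 13177) = -9930/(-2559) = -9930*(-1/2559) = 3310/853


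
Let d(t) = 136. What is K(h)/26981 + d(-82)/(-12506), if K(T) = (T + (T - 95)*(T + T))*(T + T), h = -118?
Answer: -74008590908/168712193 ≈ -438.67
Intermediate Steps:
K(T) = 2*T*(T + 2*T*(-95 + T)) (K(T) = (T + (-95 + T)*(2*T))*(2*T) = (T + 2*T*(-95 + T))*(2*T) = 2*T*(T + 2*T*(-95 + T)))
K(h)/26981 + d(-82)/(-12506) = ((-118)²*(-378 + 4*(-118)))/26981 + 136/(-12506) = (13924*(-378 - 472))*(1/26981) + 136*(-1/12506) = (13924*(-850))*(1/26981) - 68/6253 = -11835400*1/26981 - 68/6253 = -11835400/26981 - 68/6253 = -74008590908/168712193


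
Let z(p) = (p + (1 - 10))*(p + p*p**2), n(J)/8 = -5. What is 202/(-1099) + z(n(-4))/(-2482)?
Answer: -1724559702/1363859 ≈ -1264.5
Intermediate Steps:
n(J) = -40 (n(J) = 8*(-5) = -40)
z(p) = (-9 + p)*(p + p**3) (z(p) = (p - 9)*(p + p**3) = (-9 + p)*(p + p**3))
202/(-1099) + z(n(-4))/(-2482) = 202/(-1099) - 40*(-9 - 40 + (-40)**3 - 9*(-40)**2)/(-2482) = 202*(-1/1099) - 40*(-9 - 40 - 64000 - 9*1600)*(-1/2482) = -202/1099 - 40*(-9 - 40 - 64000 - 14400)*(-1/2482) = -202/1099 - 40*(-78449)*(-1/2482) = -202/1099 + 3137960*(-1/2482) = -202/1099 - 1568980/1241 = -1724559702/1363859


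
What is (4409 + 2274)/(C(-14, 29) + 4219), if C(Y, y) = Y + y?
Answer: 6683/4234 ≈ 1.5784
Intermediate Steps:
(4409 + 2274)/(C(-14, 29) + 4219) = (4409 + 2274)/((-14 + 29) + 4219) = 6683/(15 + 4219) = 6683/4234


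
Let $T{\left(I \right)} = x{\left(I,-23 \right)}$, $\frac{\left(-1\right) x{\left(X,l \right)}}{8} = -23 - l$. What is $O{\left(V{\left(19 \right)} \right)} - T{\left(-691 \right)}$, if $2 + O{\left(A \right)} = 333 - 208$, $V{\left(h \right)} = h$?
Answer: $123$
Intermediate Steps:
$O{\left(A \right)} = 123$ ($O{\left(A \right)} = -2 + \left(333 - 208\right) = -2 + 125 = 123$)
$x{\left(X,l \right)} = 184 + 8 l$ ($x{\left(X,l \right)} = - 8 \left(-23 - l\right) = 184 + 8 l$)
$T{\left(I \right)} = 0$ ($T{\left(I \right)} = 184 + 8 \left(-23\right) = 184 - 184 = 0$)
$O{\left(V{\left(19 \right)} \right)} - T{\left(-691 \right)} = 123 - 0 = 123 + 0 = 123$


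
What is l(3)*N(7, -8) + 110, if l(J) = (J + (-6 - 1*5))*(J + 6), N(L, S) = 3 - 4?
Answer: 182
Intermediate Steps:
N(L, S) = -1
l(J) = (-11 + J)*(6 + J) (l(J) = (J + (-6 - 5))*(6 + J) = (J - 11)*(6 + J) = (-11 + J)*(6 + J))
l(3)*N(7, -8) + 110 = (-66 + 3² - 5*3)*(-1) + 110 = (-66 + 9 - 15)*(-1) + 110 = -72*(-1) + 110 = 72 + 110 = 182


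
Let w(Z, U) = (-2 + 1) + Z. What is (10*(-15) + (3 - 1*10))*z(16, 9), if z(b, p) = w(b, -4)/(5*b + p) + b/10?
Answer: -123559/445 ≈ -277.66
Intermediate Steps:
w(Z, U) = -1 + Z
z(b, p) = b/10 + (-1 + b)/(p + 5*b) (z(b, p) = (-1 + b)/(5*b + p) + b/10 = (-1 + b)/(p + 5*b) + b*(⅒) = (-1 + b)/(p + 5*b) + b/10 = b/10 + (-1 + b)/(p + 5*b))
(10*(-15) + (3 - 1*10))*z(16, 9) = (10*(-15) + (3 - 1*10))*((-1 + 16 + (½)*16² + (⅒)*16*9)/(9 + 5*16)) = (-150 + (3 - 10))*((-1 + 16 + (½)*256 + 72/5)/(9 + 80)) = (-150 - 7)*((-1 + 16 + 128 + 72/5)/89) = -157*787/(89*5) = -157*787/445 = -123559/445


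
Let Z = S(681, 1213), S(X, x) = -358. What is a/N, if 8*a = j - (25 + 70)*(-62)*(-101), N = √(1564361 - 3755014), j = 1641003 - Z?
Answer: -1046471*I*√2190653/17525224 ≈ -88.379*I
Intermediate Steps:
Z = -358
j = 1641361 (j = 1641003 - 1*(-358) = 1641003 + 358 = 1641361)
N = I*√2190653 (N = √(-2190653) = I*√2190653 ≈ 1480.1*I)
a = 1046471/8 (a = (1641361 - (25 + 70)*(-62)*(-101))/8 = (1641361 - 95*(-62)*(-101))/8 = (1641361 - (-5890)*(-101))/8 = (1641361 - 1*594890)/8 = (1641361 - 594890)/8 = (⅛)*1046471 = 1046471/8 ≈ 1.3081e+5)
a/N = 1046471/(8*((I*√2190653))) = 1046471*(-I*√2190653/2190653)/8 = -1046471*I*√2190653/17525224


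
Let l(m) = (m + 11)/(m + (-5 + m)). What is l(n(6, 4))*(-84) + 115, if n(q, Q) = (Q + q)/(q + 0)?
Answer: 3767/5 ≈ 753.40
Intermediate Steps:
n(q, Q) = (Q + q)/q
l(m) = (11 + m)/(-5 + 2*m)
l(n(6, 4))*(-84) + 115 = ((11 + (4 + 6)/6)/(-5 + 2*((4 + 6)/6)))*(-84) + 115 = ((11 + (⅙)*10)/(-5 + 2*((⅙)*10)))*(-84) + 115 = ((11 + 5/3)/(-5 + 2*(5/3)))*(-84) + 115 = ((38/3)/(-5 + 10/3))*(-84) + 115 = ((38/3)/(-5/3))*(-84) + 115 = -⅗*38/3*(-84) + 115 = -38/5*(-84) + 115 = 3192/5 + 115 = 3767/5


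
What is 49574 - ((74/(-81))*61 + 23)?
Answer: 4018145/81 ≈ 49607.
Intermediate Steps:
49574 - ((74/(-81))*61 + 23) = 49574 - ((74*(-1/81))*61 + 23) = 49574 - (-74/81*61 + 23) = 49574 - (-4514/81 + 23) = 49574 - 1*(-2651/81) = 49574 + 2651/81 = 4018145/81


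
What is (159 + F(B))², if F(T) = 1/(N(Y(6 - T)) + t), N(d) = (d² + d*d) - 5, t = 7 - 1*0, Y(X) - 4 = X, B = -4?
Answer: 3924646609/155236 ≈ 25282.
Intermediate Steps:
Y(X) = 4 + X
t = 7 (t = 7 + 0 = 7)
N(d) = -5 + 2*d² (N(d) = (d² + d²) - 5 = 2*d² - 5 = -5 + 2*d²)
F(T) = 1/(2 + 2*(10 - T)²) (F(T) = 1/((-5 + 2*(4 + (6 - T))²) + 7) = 1/((-5 + 2*(10 - T)²) + 7) = 1/(2 + 2*(10 - T)²))
(159 + F(B))² = (159 + 1/(2*(1 + (-10 - 4)²)))² = (159 + 1/(2*(1 + (-14)²)))² = (159 + 1/(2*(1 + 196)))² = (159 + (½)/197)² = (159 + (½)*(1/197))² = (159 + 1/394)² = (62647/394)² = 3924646609/155236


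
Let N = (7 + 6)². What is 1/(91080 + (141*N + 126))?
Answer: 1/115035 ≈ 8.6930e-6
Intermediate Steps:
N = 169 (N = 13² = 169)
1/(91080 + (141*N + 126)) = 1/(91080 + (141*169 + 126)) = 1/(91080 + (23829 + 126)) = 1/(91080 + 23955) = 1/115035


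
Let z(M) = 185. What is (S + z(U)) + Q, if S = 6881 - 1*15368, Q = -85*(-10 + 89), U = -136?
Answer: -15017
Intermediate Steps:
Q = -6715 (Q = -85*79 = -6715)
S = -8487 (S = 6881 - 15368 = -8487)
(S + z(U)) + Q = (-8487 + 185) - 6715 = -8302 - 6715 = -15017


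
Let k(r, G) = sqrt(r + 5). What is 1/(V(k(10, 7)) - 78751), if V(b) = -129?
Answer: -1/78880 ≈ -1.2677e-5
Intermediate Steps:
k(r, G) = sqrt(5 + r)
1/(V(k(10, 7)) - 78751) = 1/(-129 - 78751) = 1/(-78880) = -1/78880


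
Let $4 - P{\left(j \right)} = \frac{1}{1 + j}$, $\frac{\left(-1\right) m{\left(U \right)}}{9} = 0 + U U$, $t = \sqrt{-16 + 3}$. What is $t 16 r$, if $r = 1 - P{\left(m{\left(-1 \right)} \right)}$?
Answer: $- 50 i \sqrt{13} \approx - 180.28 i$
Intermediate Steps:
$t = i \sqrt{13}$ ($t = \sqrt{-13} = i \sqrt{13} \approx 3.6056 i$)
$m{\left(U \right)} = - 9 U^{2}$ ($m{\left(U \right)} = - 9 \left(0 + U U\right) = - 9 \left(0 + U^{2}\right) = - 9 U^{2}$)
$P{\left(j \right)} = 4 - \frac{1}{1 + j}$
$r = - \frac{25}{8}$ ($r = 1 - \frac{3 + 4 \left(- 9 \left(-1\right)^{2}\right)}{1 - 9 \left(-1\right)^{2}} = 1 - \frac{3 + 4 \left(\left(-9\right) 1\right)}{1 - 9} = 1 - \frac{3 + 4 \left(-9\right)}{1 - 9} = 1 - \frac{3 - 36}{-8} = 1 - \left(- \frac{1}{8}\right) \left(-33\right) = 1 - \frac{33}{8} = - \frac{25}{8} \approx -3.125$)
$t 16 r = i \sqrt{13} \cdot 16 \left(- \frac{25}{8}\right) = 16 i \sqrt{13} \left(- \frac{25}{8}\right) = - 50 i \sqrt{13}$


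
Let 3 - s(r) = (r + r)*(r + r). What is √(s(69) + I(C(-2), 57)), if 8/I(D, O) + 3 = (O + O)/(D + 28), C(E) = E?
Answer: I*√171317/3 ≈ 137.97*I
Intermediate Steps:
I(D, O) = 8/(-3 + 2*O/(28 + D)) (I(D, O) = 8/(-3 + (O + O)/(D + 28)) = 8/(-3 + (2*O)/(28 + D)) = 8/(-3 + 2*O/(28 + D)))
s(r) = 3 - 4*r² (s(r) = 3 - (r + r)*(r + r) = 3 - 2*r*2*r = 3 - 4*r²)
√(s(69) + I(C(-2), 57)) = √((3 - 4*69²) + 8*(-28 - 1*(-2))/(84 - 2*57 + 3*(-2))) = √((3 - 4*4761) + 8*(-28 + 2)/(84 - 114 - 6)) = √((3 - 19044) + 8*(-26)/(-36)) = √(-19041 + 8*(-1/36)*(-26)) = √(-19041 + 52/9) = √(-171317/9) = I*√171317/3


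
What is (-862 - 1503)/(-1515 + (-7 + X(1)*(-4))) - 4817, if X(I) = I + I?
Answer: -1473529/306 ≈ -4815.5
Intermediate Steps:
X(I) = 2*I
(-862 - 1503)/(-1515 + (-7 + X(1)*(-4))) - 4817 = (-862 - 1503)/(-1515 + (-7 + (2*1)*(-4))) - 4817 = -2365/(-1515 + (-7 + 2*(-4))) - 4817 = -2365/(-1515 + (-7 - 8)) - 4817 = -2365/(-1515 - 15) - 4817 = -2365/(-1530) - 4817 = -2365*(-1/1530) - 4817 = 473/306 - 4817 = -1473529/306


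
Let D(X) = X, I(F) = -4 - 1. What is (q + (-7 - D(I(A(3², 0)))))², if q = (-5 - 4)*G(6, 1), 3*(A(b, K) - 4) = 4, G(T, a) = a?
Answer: 121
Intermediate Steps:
A(b, K) = 16/3 (A(b, K) = 4 + (⅓)*4 = 4 + 4/3 = 16/3)
I(F) = -5
q = -9 (q = (-5 - 4)*1 = -9*1 = -9)
(q + (-7 - D(I(A(3², 0)))))² = (-9 + (-7 - 1*(-5)))² = (-9 + (-7 + 5))² = (-9 - 2)² = (-11)² = 121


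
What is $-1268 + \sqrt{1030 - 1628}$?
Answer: $-1268 + i \sqrt{598} \approx -1268.0 + 24.454 i$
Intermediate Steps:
$-1268 + \sqrt{1030 - 1628} = -1268 + \sqrt{-598} = -1268 + i \sqrt{598}$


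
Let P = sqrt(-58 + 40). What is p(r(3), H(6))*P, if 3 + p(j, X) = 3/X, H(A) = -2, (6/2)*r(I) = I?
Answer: -27*I*sqrt(2)/2 ≈ -19.092*I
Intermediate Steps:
r(I) = I/3
p(j, X) = -3 + 3/X
P = 3*I*sqrt(2) (P = sqrt(-18) = 3*I*sqrt(2) ≈ 4.2426*I)
p(r(3), H(6))*P = (-3 + 3/(-2))*(3*I*sqrt(2)) = (-3 + 3*(-1/2))*(3*I*sqrt(2)) = (-3 - 3/2)*(3*I*sqrt(2)) = -27*I*sqrt(2)/2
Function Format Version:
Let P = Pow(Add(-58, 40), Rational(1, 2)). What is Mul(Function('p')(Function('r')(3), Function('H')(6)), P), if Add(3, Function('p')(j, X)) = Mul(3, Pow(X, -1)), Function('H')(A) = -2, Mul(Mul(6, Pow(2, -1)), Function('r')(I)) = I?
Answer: Mul(Rational(-27, 2), I, Pow(2, Rational(1, 2))) ≈ Mul(-19.092, I)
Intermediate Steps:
Function('r')(I) = Mul(Rational(1, 3), I)
Function('p')(j, X) = Add(-3, Mul(3, Pow(X, -1)))
P = Mul(3, I, Pow(2, Rational(1, 2))) (P = Pow(-18, Rational(1, 2)) = Mul(3, I, Pow(2, Rational(1, 2))) ≈ Mul(4.2426, I))
Mul(Function('p')(Function('r')(3), Function('H')(6)), P) = Mul(Add(-3, Mul(3, Pow(-2, -1))), Mul(3, I, Pow(2, Rational(1, 2)))) = Mul(Add(-3, Mul(3, Rational(-1, 2))), Mul(3, I, Pow(2, Rational(1, 2)))) = Mul(Add(-3, Rational(-3, 2)), Mul(3, I, Pow(2, Rational(1, 2)))) = Mul(Rational(-9, 2), Mul(3, I, Pow(2, Rational(1, 2)))) = Mul(Rational(-27, 2), I, Pow(2, Rational(1, 2)))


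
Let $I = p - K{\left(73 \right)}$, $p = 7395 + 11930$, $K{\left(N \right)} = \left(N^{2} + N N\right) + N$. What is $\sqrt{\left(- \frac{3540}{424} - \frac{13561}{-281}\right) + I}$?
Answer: $\frac{\sqrt{7660055641690}}{29786} \approx 92.919$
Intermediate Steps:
$K{\left(N \right)} = N + 2 N^{2}$ ($K{\left(N \right)} = \left(N^{2} + N^{2}\right) + N = 2 N^{2} + N = N + 2 N^{2}$)
$p = 19325$
$I = 8594$ ($I = 19325 - 73 \left(1 + 2 \cdot 73\right) = 19325 - 73 \left(1 + 146\right) = 19325 - 73 \cdot 147 = 19325 - 10731 = 8594$)
$\sqrt{\left(- \frac{3540}{424} - \frac{13561}{-281}\right) + I} = \sqrt{\left(- \frac{3540}{424} - \frac{13561}{-281}\right) + 8594} = \sqrt{\left(\left(-3540\right) \frac{1}{424} - - \frac{13561}{281}\right) + 8594} = \sqrt{\left(- \frac{885}{106} + \frac{13561}{281}\right) + 8594} = \sqrt{\frac{1188781}{29786} + 8594} = \sqrt{\frac{257169665}{29786}} = \frac{\sqrt{7660055641690}}{29786}$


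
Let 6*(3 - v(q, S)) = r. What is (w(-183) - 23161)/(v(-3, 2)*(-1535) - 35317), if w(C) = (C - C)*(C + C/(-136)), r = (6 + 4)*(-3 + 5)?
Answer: 69483/104416 ≈ 0.66544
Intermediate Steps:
r = 20 (r = 10*2 = 20)
v(q, S) = -⅓ (v(q, S) = 3 - ⅙*20 = 3 - 10/3 = -⅓)
w(C) = 0 (w(C) = 0*(C + C*(-1/136)) = 0*(C - C/136) = 0*(135*C/136) = 0)
(w(-183) - 23161)/(v(-3, 2)*(-1535) - 35317) = (0 - 23161)/(-⅓*(-1535) - 35317) = -23161/(1535/3 - 35317) = -23161/(-104416/3) = -23161*(-3/104416) = 69483/104416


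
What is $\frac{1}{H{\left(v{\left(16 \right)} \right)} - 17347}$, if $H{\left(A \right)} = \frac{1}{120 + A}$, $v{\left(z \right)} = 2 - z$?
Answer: $- \frac{106}{1838781} \approx -5.7647 \cdot 10^{-5}$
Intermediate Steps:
$\frac{1}{H{\left(v{\left(16 \right)} \right)} - 17347} = \frac{1}{\frac{1}{120 + \left(2 - 16\right)} - 17347} = \frac{1}{\frac{1}{120 - 14} - 17347} = \frac{1}{\frac{1}{106} - 17347} = \frac{1}{- \frac{1838781}{106}} = - \frac{106}{1838781}$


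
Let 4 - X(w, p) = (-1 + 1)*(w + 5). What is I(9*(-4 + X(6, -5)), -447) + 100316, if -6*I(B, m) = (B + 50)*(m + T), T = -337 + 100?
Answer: 106016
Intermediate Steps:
X(w, p) = 4 (X(w, p) = 4 - (-1 + 1)*(w + 5) = 4 - 0*(5 + w) = 4 - 1*0 = 4 + 0 = 4)
T = -237
I(B, m) = -(-237 + m)*(50 + B)/6 (I(B, m) = -(B + 50)*(m - 237)/6 = -(50 + B)*(-237 + m)/6 = -(-237 + m)*(50 + B)/6)
I(9*(-4 + X(6, -5)), -447) + 100316 = (1975 - 25/3*(-447) + 79*(9*(-4 + 4))/2 - ⅙*9*(-4 + 4)*(-447)) + 100316 = (1975 + 3725 + 79*(9*0)/2 - ⅙*9*0*(-447)) + 100316 = (1975 + 3725 + (79/2)*0 - ⅙*0*(-447)) + 100316 = (1975 + 3725 + 0 + 0) + 100316 = 5700 + 100316 = 106016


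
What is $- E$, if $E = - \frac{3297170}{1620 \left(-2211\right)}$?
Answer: $- \frac{329717}{358182} \approx -0.92053$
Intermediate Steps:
$E = \frac{329717}{358182}$ ($E = - \frac{3297170}{-3581820} = \left(-3297170\right) \left(- \frac{1}{3581820}\right) = \frac{329717}{358182} \approx 0.92053$)
$- E = \left(-1\right) \frac{329717}{358182} = - \frac{329717}{358182}$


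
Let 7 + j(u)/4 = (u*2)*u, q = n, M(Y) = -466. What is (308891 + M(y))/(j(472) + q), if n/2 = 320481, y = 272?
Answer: 308425/2423206 ≈ 0.12728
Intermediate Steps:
n = 640962 (n = 2*320481 = 640962)
q = 640962
j(u) = -28 + 8*u**2 (j(u) = -28 + 4*((u*2)*u) = -28 + 4*((2*u)*u) = -28 + 4*(2*u**2) = -28 + 8*u**2)
(308891 + M(y))/(j(472) + q) = (308891 - 466)/((-28 + 8*472**2) + 640962) = 308425/((-28 + 8*222784) + 640962) = 308425/((-28 + 1782272) + 640962) = 308425/(1782244 + 640962) = 308425/2423206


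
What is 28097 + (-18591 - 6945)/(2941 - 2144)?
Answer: 22367773/797 ≈ 28065.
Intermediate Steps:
28097 + (-18591 - 6945)/(2941 - 2144) = 28097 - 25536/797 = 22367773/797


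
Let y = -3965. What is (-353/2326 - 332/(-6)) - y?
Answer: 28052827/6978 ≈ 4020.2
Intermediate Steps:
(-353/2326 - 332/(-6)) - y = (-353/2326 - 332/(-6)) - 1*(-3965) = (-353*1/2326 - 332*(-1/6)) + 3965 = (-353/2326 + 166/3) + 3965 = 385057/6978 + 3965 = 28052827/6978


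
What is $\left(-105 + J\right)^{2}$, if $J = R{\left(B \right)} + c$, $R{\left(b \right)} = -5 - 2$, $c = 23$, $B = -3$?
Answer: $7921$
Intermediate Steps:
$R{\left(b \right)} = -7$
$J = 16$ ($J = -7 + 23 = 16$)
$\left(-105 + J\right)^{2} = \left(-105 + 16\right)^{2} = \left(-89\right)^{2} = 7921$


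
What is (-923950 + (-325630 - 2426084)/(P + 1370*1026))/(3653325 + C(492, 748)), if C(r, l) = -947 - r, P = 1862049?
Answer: -503194254044/1988859112289 ≈ -0.25301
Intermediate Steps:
(-923950 + (-325630 - 2426084)/(P + 1370*1026))/(3653325 + C(492, 748)) = (-923950 + (-325630 - 2426084)/(1862049 + 1370*1026))/(3653325 + (-947 - 1*492)) = (-923950 - 2751714/(1862049 + 1405620))/(3653325 + (-947 - 492)) = (-923950 - 2751714/3267669)/(3653325 - 1439) = (-923950 - 2751714*1/3267669)/3651886 = (-923950 - 917238/1089223)*(1/3651886) = -1006388508088/1089223*1/3651886 = -503194254044/1988859112289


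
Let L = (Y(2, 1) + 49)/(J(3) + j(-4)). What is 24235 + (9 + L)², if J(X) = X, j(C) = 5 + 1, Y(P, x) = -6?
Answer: 1978411/81 ≈ 24425.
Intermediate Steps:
j(C) = 6
L = 43/9 (L = (-6 + 49)/(3 + 6) = 43/9 ≈ 4.7778)
24235 + (9 + L)² = 24235 + (9 + 43/9)² = 24235 + (124/9)² = 24235 + 15376/81 = 1978411/81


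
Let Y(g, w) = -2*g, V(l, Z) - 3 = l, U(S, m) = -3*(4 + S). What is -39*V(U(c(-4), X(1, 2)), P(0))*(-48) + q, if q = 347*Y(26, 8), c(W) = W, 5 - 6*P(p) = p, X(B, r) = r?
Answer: -12428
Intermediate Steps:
P(p) = ⅚ - p/6
U(S, m) = -12 - 3*S
V(l, Z) = 3 + l
q = -18044 (q = 347*(-2*26) = 347*(-52) = -18044)
-39*V(U(c(-4), X(1, 2)), P(0))*(-48) + q = -39*(3 + (-12 - 3*(-4)))*(-48) - 18044 = -39*(3 + (-12 + 12))*(-48) - 18044 = -39*(3 + 0)*(-48) - 18044 = -39*3*(-48) - 18044 = -117*(-48) - 18044 = 5616 - 18044 = -12428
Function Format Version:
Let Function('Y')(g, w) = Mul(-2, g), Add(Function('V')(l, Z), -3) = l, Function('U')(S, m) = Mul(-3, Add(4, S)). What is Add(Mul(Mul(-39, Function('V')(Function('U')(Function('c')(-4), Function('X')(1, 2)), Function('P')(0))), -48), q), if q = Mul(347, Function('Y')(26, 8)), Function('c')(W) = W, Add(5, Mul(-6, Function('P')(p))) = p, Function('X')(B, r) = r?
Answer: -12428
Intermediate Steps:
Function('P')(p) = Add(Rational(5, 6), Mul(Rational(-1, 6), p))
Function('U')(S, m) = Add(-12, Mul(-3, S))
Function('V')(l, Z) = Add(3, l)
q = -18044 (q = Mul(347, Mul(-2, 26)) = Mul(347, -52) = -18044)
Add(Mul(Mul(-39, Function('V')(Function('U')(Function('c')(-4), Function('X')(1, 2)), Function('P')(0))), -48), q) = Add(Mul(Mul(-39, Add(3, Add(-12, Mul(-3, -4)))), -48), -18044) = Add(Mul(Mul(-39, Add(3, Add(-12, 12))), -48), -18044) = Add(Mul(Mul(-39, Add(3, 0)), -48), -18044) = Add(Mul(Mul(-39, 3), -48), -18044) = Add(Mul(-117, -48), -18044) = Add(5616, -18044) = -12428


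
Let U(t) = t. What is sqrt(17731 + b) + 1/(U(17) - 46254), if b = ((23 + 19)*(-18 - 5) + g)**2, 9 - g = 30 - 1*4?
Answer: -1/46237 + 2*sqrt(246005) ≈ 991.98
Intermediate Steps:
g = -17 (g = 9 - (30 - 1*4) = 9 - (30 - 4) = 9 - 1*26 = 9 - 26 = -17)
b = 966289 (b = ((23 + 19)*(-18 - 5) - 17)**2 = (42*(-23) - 17)**2 = (-966 - 17)**2 = (-983)**2 = 966289)
sqrt(17731 + b) + 1/(U(17) - 46254) = sqrt(17731 + 966289) + 1/(17 - 46254) = sqrt(984020) + 1/(-46237) = 2*sqrt(246005) - 1/46237 = -1/46237 + 2*sqrt(246005)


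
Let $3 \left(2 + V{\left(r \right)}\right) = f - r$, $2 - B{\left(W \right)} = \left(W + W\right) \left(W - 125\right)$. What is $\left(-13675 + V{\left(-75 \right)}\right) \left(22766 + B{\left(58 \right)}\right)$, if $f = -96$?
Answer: $-417909360$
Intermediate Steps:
$B{\left(W \right)} = 2 - 2 W \left(-125 + W\right)$ ($B{\left(W \right)} = 2 - \left(W + W\right) \left(W - 125\right) = 2 - 2 W \left(-125 + W\right)$)
$V{\left(r \right)} = -34 - \frac{r}{3}$ ($V{\left(r \right)} = -2 + \frac{-96 - r}{3} = -2 - \left(32 + \frac{r}{3}\right) = -34 - \frac{r}{3}$)
$\left(-13675 + V{\left(-75 \right)}\right) \left(22766 + B{\left(58 \right)}\right) = \left(-13675 - 9\right) \left(22766 + \left(2 - 2 \cdot 58^{2} + 250 \cdot 58\right)\right) = \left(-13675 + \left(-34 + 25\right)\right) \left(22766 + \left(2 - 6728 + 14500\right)\right) = \left(-13675 - 9\right) \left(22766 + \left(2 - 6728 + 14500\right)\right) = - 13684 \left(22766 + 7774\right) = \left(-13684\right) 30540 = -417909360$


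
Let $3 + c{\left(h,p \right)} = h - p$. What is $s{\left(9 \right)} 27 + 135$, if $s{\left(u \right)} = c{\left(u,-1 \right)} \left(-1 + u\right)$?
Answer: $1647$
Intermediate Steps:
$c{\left(h,p \right)} = -3 + h - p$ ($c{\left(h,p \right)} = -3 + \left(h - p\right) = -3 + h - p$)
$s{\left(u \right)} = \left(-1 + u\right) \left(-2 + u\right)$ ($s{\left(u \right)} = \left(-3 + u - -1\right) \left(-1 + u\right) = \left(-3 + u + 1\right) \left(-1 + u\right) = \left(-2 + u\right) \left(-1 + u\right) = \left(-1 + u\right) \left(-2 + u\right)$)
$s{\left(9 \right)} 27 + 135 = \left(-1 + 9\right) \left(-2 + 9\right) 27 + 135 = 8 \cdot 7 \cdot 27 + 135 = 56 \cdot 27 + 135 = 1512 + 135 = 1647$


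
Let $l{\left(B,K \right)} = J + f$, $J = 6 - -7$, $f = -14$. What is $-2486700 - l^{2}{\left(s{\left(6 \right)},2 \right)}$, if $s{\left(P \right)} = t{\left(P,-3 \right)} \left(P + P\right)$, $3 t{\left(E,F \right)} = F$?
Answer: $-2486701$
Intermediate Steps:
$t{\left(E,F \right)} = \frac{F}{3}$
$J = 13$ ($J = 6 + 7 = 13$)
$s{\left(P \right)} = - 2 P$ ($s{\left(P \right)} = \frac{1}{3} \left(-3\right) \left(P + P\right) = - 2 P$)
$l{\left(B,K \right)} = -1$ ($l{\left(B,K \right)} = 13 - 14 = -1$)
$-2486700 - l^{2}{\left(s{\left(6 \right)},2 \right)} = -2486700 - \left(-1\right)^{2} = -2486700 - 1 = -2486701$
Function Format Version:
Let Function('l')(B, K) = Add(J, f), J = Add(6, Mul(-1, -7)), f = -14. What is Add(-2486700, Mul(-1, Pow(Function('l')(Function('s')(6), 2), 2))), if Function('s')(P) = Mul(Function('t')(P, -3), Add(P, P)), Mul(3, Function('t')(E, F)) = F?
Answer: -2486701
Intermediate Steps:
Function('t')(E, F) = Mul(Rational(1, 3), F)
J = 13 (J = Add(6, 7) = 13)
Function('s')(P) = Mul(-2, P) (Function('s')(P) = Mul(Mul(Rational(1, 3), -3), Add(P, P)) = Mul(-1, Mul(2, P)) = Mul(-2, P))
Function('l')(B, K) = -1 (Function('l')(B, K) = Add(13, -14) = -1)
Add(-2486700, Mul(-1, Pow(Function('l')(Function('s')(6), 2), 2))) = Add(-2486700, Mul(-1, Pow(-1, 2))) = Add(-2486700, Mul(-1, 1)) = Add(-2486700, -1) = -2486701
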